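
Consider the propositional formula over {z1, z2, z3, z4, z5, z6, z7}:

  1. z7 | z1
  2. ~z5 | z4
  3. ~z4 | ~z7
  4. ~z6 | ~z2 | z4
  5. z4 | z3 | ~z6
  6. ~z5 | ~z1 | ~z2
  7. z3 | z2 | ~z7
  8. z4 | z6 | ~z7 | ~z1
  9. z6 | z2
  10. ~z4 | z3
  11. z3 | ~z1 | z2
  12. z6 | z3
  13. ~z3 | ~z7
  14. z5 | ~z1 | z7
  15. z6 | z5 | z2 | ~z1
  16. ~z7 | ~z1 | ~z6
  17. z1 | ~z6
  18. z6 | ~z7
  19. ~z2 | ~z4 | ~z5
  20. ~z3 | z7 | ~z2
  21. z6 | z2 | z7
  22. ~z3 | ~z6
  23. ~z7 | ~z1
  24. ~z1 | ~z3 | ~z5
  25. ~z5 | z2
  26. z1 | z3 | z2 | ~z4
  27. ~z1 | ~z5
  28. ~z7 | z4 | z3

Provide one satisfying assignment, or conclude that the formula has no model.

Case z7 = 1:
From the singleton clause (~z4), z4 = 0.
From the singleton clause (~z5), z5 = 0.
From the singleton clause (~z3), z3 = 0.
But (z3) is also a unit clause — contradiction.
Backtrack on z7: now try z7 = 0.
From the singleton clause (z1), z1 = 1.
From the singleton clause (z5), z5 = 1.
But (~z5) is also a unit clause — contradiction.
Both values of z7 lead to a conflict.

UNSATISFIABLE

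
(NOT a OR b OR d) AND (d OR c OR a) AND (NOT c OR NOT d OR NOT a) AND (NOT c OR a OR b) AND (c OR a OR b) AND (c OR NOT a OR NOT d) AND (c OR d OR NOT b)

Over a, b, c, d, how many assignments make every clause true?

4

There are 2^4 = 16 truth assignments over (a, b, c, d).
Split on d. With d = true, the clauses containing d are satisfied and NOT d drops from the rest; 2 of the 2^3 = 8 assignments to the other variables satisfy what remains.
With d = false, by the same count on the reduced clause set, 2 assignments work.
(One model: a=F, b=T, c=F, d=T.)
Total: 2 + 2 = 4.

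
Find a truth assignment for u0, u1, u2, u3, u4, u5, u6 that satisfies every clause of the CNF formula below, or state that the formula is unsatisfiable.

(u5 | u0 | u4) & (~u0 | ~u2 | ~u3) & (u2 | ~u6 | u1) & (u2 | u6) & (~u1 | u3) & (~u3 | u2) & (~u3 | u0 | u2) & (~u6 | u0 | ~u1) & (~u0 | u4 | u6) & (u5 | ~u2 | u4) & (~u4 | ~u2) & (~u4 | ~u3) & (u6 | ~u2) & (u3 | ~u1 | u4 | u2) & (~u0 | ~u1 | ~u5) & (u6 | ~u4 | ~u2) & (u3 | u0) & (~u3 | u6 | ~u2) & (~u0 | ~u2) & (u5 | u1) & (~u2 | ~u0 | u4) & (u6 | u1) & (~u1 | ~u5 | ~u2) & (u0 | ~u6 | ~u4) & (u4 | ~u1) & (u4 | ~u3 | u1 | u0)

UNSATISFIABLE

Case u2 = 1:
From the singleton clause (~u4), u4 = 0.
From the singleton clause (u5), u5 = 1.
From the singleton clause (u6), u6 = 1.
From the singleton clause (~u0), u0 = 0.
From the singleton clause (~u1), u1 = 0.
From the singleton clause (u3), u3 = 1.
That conflicts with the unit clause (~u3).
Backtrack on u2: now try u2 = 0.
From the singleton clause (u6), u6 = 1.
From the singleton clause (u1), u1 = 1.
From the singleton clause (u3), u3 = 1.
That conflicts with the unit clause (~u3).
Both values of u2 lead to a conflict.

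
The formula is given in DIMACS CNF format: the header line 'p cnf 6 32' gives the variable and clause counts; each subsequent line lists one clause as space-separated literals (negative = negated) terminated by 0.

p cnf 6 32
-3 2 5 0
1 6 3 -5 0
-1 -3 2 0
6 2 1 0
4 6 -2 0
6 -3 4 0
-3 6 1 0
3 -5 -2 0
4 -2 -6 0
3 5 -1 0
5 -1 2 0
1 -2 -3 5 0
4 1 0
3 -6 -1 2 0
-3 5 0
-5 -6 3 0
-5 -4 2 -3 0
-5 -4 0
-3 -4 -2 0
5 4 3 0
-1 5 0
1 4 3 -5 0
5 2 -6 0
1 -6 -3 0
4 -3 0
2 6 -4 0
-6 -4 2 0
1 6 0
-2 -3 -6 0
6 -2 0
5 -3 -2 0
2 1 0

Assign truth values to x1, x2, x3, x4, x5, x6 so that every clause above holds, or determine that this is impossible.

x1 ↦ False; x2 ↦ True; x3 ↦ False; x4 ↦ True; x5 ↦ False; x6 ↦ True

Case x4 = True:
Unit clause (¬x5) forces x5 = False.
Unit clause (¬x3) forces x3 = False.
Unit clause (¬x1) forces x1 = False.
Unit clause (x6) forces x6 = True.
Unit clause (x2) forces x2 = True.
Every clause now holds.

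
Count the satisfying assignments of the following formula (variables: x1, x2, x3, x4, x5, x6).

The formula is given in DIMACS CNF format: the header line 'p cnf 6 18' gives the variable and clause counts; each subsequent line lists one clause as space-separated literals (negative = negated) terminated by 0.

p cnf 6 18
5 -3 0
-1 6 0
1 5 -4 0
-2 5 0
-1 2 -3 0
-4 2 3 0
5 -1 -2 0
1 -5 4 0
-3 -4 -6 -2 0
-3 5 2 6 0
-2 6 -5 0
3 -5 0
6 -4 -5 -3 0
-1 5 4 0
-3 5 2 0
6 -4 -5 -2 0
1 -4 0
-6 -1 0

2

There are 2^6 = 64 truth assignments over (x1, x2, x3, x4, x5, x6).
Split on x6. With x6 = True, the clauses containing x6 are satisfied and ¬x6 drops from the rest; 1 of the 2^5 = 32 assignments to the other variables satisfy what remains.
With x6 = False, by the same count on the reduced clause set, 1 assignment works.
Total: 1 + 1 = 2.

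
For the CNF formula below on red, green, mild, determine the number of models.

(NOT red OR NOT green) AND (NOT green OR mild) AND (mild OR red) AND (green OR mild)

There are 2^3 = 8 truth assignments over (red, green, mild).
Check each against the 4 clauses (columns in the order red, green, mild):
  F F F  ✗ fails (mild OR red)
  F F T  ✓ satisfies all
  F T F  ✗ fails (NOT green OR mild)
  F T T  ✓ satisfies all
  T F F  ✗ fails (green OR mild)
  T F T  ✓ satisfies all
  T T F  ✗ fails (NOT red OR NOT green)
  T T T  ✗ fails (NOT red OR NOT green)
3 of the 8 rows are models.

3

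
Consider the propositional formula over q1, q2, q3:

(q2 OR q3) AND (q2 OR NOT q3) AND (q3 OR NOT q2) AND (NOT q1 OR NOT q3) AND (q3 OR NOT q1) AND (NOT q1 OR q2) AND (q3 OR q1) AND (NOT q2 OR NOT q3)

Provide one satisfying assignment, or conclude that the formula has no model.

Try q2 = true.
The clause (q3) is unit, so q3 = true.
Now (NOT q3) is unsatisfied and unit — conflict.
So q2 must be the other value — set q2 = false.
The clause (q3) is unit, so q3 = true.
Now (NOT q3) is unsatisfied and unit — conflict.
Both values of q2 lead to a conflict.

UNSATISFIABLE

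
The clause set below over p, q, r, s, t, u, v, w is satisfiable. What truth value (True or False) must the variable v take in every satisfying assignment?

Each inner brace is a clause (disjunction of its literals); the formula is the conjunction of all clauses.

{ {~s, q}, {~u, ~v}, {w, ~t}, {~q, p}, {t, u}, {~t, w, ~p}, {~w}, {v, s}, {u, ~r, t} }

False

Suppose v = 1.
(~u) alone gives u = 0.
(t) alone gives t = 1.
(w) alone gives w = 1.
That conflicts with the unit clause (~w).
So every satisfying assignment has v = False.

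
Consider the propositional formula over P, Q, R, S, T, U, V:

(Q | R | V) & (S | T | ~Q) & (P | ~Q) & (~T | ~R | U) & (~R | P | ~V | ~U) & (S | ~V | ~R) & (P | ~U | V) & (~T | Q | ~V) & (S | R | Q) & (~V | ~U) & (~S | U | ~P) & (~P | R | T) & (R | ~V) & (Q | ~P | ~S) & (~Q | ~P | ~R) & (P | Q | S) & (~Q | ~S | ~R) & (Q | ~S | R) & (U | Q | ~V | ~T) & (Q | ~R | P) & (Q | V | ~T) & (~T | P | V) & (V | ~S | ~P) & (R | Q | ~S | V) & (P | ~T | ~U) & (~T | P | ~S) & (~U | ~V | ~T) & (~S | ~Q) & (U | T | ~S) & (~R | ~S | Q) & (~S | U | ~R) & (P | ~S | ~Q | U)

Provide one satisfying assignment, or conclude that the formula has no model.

Try P = 1.
Try V = 0.
From the singleton clause (~S), S = 0.
Try Q = 0.
From the singleton clause (R), R = 1.
From the singleton clause (~T), T = 0.
Every clause is now satisfied; U is unconstrained.

P: 1, Q: 0, R: 1, S: 0, T: 0, U: 0, V: 0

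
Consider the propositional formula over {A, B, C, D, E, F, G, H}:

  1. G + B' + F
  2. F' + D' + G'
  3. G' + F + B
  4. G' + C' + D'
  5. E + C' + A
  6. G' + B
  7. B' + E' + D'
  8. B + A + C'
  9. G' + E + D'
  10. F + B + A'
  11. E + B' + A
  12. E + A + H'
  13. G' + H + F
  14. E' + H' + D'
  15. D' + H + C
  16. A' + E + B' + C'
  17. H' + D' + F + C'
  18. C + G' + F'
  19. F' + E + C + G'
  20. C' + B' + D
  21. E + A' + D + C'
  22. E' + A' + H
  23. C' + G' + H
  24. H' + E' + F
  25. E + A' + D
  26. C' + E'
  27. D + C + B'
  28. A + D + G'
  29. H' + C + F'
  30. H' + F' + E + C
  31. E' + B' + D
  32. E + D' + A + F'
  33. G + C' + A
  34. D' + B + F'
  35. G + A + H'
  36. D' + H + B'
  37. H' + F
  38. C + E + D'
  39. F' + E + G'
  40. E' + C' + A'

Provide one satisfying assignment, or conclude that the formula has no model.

A=0,  B=0,  C=0,  D=0,  E=1,  F=1,  G=0,  H=0

Branch on G: set G = 0.
Branch on B: set B = 0.
Branch on A: set A = 0.
(C') alone gives C = 0.
(H') alone gives H = 0.
(D') alone gives D = 0.
All clauses hold; E, F can take either value.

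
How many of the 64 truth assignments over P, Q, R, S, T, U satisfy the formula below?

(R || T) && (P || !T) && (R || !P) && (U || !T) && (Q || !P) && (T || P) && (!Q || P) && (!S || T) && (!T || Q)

There are 2^6 = 64 truth assignments over (P, Q, R, S, T, U).
Split on P. With P = true, the clauses containing P are satisfied and !P drops from the rest; 4 of the 2^5 = 32 assignments to the other variables satisfy what remains.
With P = false, by the same count on the reduced clause set, 0 assignments work.
Total: 4 + 0 = 4.

4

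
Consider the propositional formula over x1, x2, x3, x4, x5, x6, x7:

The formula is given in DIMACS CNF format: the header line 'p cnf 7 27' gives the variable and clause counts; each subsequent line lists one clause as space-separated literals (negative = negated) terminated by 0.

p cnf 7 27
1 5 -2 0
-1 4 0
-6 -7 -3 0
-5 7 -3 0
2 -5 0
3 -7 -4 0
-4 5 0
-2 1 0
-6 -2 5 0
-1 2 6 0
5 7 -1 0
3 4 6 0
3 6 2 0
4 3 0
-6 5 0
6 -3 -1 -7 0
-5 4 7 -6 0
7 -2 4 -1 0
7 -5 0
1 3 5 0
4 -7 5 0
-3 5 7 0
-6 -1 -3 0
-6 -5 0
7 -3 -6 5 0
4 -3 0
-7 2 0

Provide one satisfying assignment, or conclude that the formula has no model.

UNSATISFIABLE

Branch on x1: set x1 = False.
(¬x2) alone gives x2 = False.
(¬x5) alone gives x5 = False.
(¬x4) alone gives x4 = False.
(x3) alone gives x3 = True.
But (¬x3) is also a unit clause — contradiction.
Backtrack on x1: now try x1 = True.
(x4) alone gives x4 = True.
(x5) alone gives x5 = True.
(x2) alone gives x2 = True.
(x7) alone gives x7 = True.
(x3) alone gives x3 = True.
(¬x6) alone gives x6 = False.
But (x6) is also a unit clause — contradiction.
Neither x1 = True nor x1 = False works.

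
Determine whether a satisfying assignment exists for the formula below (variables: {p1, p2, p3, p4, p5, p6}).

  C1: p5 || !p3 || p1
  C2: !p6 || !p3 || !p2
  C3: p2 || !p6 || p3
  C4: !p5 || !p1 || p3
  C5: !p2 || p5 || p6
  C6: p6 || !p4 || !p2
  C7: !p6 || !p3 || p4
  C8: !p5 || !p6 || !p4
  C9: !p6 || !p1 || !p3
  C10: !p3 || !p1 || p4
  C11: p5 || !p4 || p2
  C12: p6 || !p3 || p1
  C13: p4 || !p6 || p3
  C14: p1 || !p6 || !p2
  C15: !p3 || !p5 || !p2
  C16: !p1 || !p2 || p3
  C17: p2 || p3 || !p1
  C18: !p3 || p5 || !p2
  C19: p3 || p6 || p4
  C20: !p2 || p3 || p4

Case p5 = true:
Case p1 = true:
From the singleton clause (p3), p3 = true.
From the singleton clause (!p6), p6 = false.
From the singleton clause (p4), p4 = true.
From the singleton clause (!p2), p2 = false.
This assignment satisfies each clause.
A satisfying assignment: p1 ↦ true; p2 ↦ false; p3 ↦ true; p4 ↦ true; p5 ↦ true; p6 ↦ false.

Satisfiable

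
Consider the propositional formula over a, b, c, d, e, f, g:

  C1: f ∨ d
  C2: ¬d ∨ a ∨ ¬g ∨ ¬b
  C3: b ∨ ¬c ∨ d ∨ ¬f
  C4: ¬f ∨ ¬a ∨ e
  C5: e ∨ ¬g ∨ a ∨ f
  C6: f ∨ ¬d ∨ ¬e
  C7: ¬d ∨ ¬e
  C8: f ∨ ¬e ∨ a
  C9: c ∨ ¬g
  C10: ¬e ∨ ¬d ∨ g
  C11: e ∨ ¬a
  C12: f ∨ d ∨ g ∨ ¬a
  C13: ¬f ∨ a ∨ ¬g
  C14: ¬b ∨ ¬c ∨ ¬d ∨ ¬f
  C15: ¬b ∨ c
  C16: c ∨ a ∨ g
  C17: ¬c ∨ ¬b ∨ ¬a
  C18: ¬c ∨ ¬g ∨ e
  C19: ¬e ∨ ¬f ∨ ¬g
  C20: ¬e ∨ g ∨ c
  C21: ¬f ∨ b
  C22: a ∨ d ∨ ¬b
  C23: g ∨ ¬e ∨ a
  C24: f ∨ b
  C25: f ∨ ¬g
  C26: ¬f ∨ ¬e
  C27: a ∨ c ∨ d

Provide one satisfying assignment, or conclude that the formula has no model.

Try f = False.
From the singleton clause (d), d = True.
From the singleton clause (¬e), e = False.
From the singleton clause (¬a), a = False.
From the singleton clause (¬g), g = False.
From the singleton clause (c), c = True.
From the singleton clause (b), b = True.
This assignment satisfies each clause.

a=False; b=True; c=True; d=True; e=False; f=False; g=False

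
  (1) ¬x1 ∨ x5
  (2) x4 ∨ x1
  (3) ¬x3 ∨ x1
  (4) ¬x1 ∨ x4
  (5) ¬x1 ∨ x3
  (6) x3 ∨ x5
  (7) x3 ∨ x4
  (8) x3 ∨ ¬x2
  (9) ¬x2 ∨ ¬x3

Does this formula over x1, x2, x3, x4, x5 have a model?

Satisfiable

Try x1 = False.
(x4) alone gives x4 = True.
(¬x3) alone gives x3 = False.
(x5) alone gives x5 = True.
(¬x2) alone gives x2 = False.
All clauses are satisfied.
A satisfying assignment: x1=False, x2=False, x3=False, x4=True, x5=True.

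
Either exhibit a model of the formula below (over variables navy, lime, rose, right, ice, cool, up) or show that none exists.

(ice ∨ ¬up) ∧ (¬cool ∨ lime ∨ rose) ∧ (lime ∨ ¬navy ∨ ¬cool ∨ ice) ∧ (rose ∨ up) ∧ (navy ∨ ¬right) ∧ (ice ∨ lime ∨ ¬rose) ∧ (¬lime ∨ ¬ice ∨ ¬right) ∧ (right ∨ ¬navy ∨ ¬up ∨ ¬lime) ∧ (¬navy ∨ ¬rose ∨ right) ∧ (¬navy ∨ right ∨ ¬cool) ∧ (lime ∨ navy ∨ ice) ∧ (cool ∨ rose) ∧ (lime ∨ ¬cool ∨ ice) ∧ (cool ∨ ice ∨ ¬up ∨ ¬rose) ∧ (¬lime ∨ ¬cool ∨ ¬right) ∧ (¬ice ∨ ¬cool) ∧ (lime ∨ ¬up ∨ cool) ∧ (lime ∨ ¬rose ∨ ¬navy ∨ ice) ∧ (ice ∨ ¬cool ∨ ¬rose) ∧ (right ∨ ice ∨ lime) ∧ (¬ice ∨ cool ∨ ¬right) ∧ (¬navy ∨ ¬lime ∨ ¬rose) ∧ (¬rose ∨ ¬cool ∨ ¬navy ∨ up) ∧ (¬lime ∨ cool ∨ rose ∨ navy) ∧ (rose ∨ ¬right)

navy: False,  lime: True,  rose: True,  right: False,  ice: False,  cool: False,  up: False

Try ice = False.
Unit clause (¬up) forces up = False.
Unit clause (rose) forces rose = True.
Unit clause (lime) forces lime = True.
Unit clause (¬cool) forces cool = False.
Unit clause (¬navy) forces navy = False.
Unit clause (¬right) forces right = False.
This assignment satisfies each clause.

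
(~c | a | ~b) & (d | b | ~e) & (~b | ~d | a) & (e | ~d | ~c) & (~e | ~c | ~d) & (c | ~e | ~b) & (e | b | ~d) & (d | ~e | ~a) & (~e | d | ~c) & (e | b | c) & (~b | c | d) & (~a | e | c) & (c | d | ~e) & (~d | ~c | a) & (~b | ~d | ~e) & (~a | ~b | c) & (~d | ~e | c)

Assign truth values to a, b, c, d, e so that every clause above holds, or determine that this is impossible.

Suppose c = 1.
Suppose a = 1.
Suppose e = 0.
Unit clause (~d) forces d = 0.
All clauses hold; b can take either value.

a=1; b=0; c=1; d=0; e=0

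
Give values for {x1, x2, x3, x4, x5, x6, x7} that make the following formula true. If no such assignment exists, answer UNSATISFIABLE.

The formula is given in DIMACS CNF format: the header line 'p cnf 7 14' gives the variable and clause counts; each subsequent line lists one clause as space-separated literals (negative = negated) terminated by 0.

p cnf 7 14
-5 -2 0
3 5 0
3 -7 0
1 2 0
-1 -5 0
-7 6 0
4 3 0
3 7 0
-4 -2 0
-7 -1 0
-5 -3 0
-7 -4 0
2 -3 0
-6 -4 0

Suppose x5 = False.
From the singleton clause (x3), x3 = True.
From the singleton clause (x2), x2 = True.
From the singleton clause (¬x4), x4 = False.
Suppose x7 = False.
No clause remains; x1, x6 are free.

x1=False,  x2=True,  x3=True,  x4=False,  x5=False,  x6=True,  x7=False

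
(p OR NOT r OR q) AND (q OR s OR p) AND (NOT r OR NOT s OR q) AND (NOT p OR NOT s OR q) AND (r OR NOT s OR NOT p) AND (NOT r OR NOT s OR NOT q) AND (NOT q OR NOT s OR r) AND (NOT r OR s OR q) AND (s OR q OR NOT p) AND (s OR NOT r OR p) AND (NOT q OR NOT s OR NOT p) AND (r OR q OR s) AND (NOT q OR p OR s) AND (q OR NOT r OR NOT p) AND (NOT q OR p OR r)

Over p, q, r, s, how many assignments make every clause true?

There are 2^4 = 16 truth assignments over (p, q, r, s).
Check each against the 15 clauses (columns in the order p, q, r, s):
  F F F F  ✗ fails (q OR s OR p)
  F F F T  ✓ satisfies all
  F F T F  ✗ fails (p OR NOT r OR q)
  F F T T  ✗ fails (p OR NOT r OR q)
  F T F F  ✗ fails (NOT q OR p OR s)
  F T F T  ✗ fails (NOT q OR NOT s OR r)
  F T T F  ✗ fails (s OR NOT r OR p)
  F T T T  ✗ fails (NOT r OR NOT s OR NOT q)
  T F F F  ✗ fails (s OR q OR NOT p)
  T F F T  ✗ fails (NOT p OR NOT s OR q)
  T F T F  ✗ fails (NOT r OR s OR q)
  T F T T  ✗ fails (NOT r OR NOT s OR q)
  T T F F  ✓ satisfies all
  T T F T  ✗ fails (r OR NOT s OR NOT p)
  T T T F  ✓ satisfies all
  T T T T  ✗ fails (NOT r OR NOT s OR NOT q)
3 of the 16 rows are models.

3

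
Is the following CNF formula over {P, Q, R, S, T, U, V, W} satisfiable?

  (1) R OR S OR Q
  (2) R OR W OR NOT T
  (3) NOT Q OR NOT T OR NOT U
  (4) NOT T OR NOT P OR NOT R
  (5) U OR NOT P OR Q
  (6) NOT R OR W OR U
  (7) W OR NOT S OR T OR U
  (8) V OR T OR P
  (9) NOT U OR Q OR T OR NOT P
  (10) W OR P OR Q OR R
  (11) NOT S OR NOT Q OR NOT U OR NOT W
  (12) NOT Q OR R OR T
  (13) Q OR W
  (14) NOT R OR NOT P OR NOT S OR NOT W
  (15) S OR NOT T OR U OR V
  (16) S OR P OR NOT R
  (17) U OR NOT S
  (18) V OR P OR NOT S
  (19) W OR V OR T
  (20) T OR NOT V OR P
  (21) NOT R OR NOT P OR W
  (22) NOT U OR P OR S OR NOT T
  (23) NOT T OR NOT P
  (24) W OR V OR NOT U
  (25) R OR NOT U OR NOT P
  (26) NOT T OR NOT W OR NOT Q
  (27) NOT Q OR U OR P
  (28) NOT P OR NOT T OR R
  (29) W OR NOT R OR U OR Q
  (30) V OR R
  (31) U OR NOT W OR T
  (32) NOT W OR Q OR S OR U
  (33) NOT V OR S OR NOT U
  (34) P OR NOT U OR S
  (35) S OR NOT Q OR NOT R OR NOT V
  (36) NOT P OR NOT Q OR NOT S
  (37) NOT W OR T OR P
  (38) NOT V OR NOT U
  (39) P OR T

Yes

Suppose Q = true.
Suppose T = false.
Unit clause (R) forces R = true.
Unit clause (P) forces P = true.
Unit clause (W) forces W = true.
Unit clause (NOT S) forces S = false.
Unit clause (U) forces U = true.
Unit clause (NOT V) forces V = false.
All clauses are satisfied.
A satisfying assignment: P ↦ true,  Q ↦ true,  R ↦ true,  S ↦ false,  T ↦ false,  U ↦ true,  V ↦ false,  W ↦ true.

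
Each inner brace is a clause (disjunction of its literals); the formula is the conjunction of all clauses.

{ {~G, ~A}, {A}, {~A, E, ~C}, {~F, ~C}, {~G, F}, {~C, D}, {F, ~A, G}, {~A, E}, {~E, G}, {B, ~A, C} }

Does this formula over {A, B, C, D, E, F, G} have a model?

The clause (A) is unit, so A = 1.
The clause (~G) is unit, so G = 0.
The clause (F) is unit, so F = 1.
The clause (~C) is unit, so C = 0.
The clause (E) is unit, so E = 1.
But (~E) is also a unit clause — contradiction.
No assignment satisfies every clause.

No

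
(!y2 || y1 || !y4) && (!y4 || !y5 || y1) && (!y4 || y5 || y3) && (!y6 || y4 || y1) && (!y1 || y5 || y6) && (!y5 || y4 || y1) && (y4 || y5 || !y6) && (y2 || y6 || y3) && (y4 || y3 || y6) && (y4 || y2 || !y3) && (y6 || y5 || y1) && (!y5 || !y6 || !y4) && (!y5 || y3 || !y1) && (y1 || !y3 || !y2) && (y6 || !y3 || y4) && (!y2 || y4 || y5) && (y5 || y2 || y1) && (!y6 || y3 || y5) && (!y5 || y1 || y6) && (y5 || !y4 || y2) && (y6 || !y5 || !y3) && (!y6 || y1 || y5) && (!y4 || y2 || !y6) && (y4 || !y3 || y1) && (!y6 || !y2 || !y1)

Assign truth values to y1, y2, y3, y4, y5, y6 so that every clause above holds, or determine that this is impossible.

Suppose y2 = false.
Suppose y6 = true.
(!y4) alone gives y4 = false.
(y1) alone gives y1 = true.
(y5) alone gives y5 = true.
(!y3) alone gives y3 = false.
That conflicts with the unit clause (y3).
That branch fails; take y6 = false instead.
(y3) alone gives y3 = true.
(y4) alone gives y4 = true.
(y5) alone gives y5 = true.
That conflicts with the unit clause (!y5).
Either choice for y6 ends in contradiction.
That branch fails; take y2 = true instead.
Suppose y1 = true.
(!y6) alone gives y6 = false.
(y5) alone gives y5 = true.
(y3) alone gives y3 = true.
That conflicts with the unit clause (!y3).
That branch fails; take y1 = false instead.
(!y4) alone gives y4 = false.
(!y6) alone gives y6 = false.
(!y5) alone gives y5 = false.
That conflicts with the unit clause (y5).
Either choice for y1 ends in contradiction.
Either choice for y2 ends in contradiction.

UNSATISFIABLE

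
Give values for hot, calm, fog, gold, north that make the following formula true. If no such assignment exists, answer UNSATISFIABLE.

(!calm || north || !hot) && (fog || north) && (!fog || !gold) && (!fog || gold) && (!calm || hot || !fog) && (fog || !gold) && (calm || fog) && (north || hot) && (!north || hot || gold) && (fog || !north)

UNSATISFIABLE

Try fog = true.
From the singleton clause (!gold), gold = false.
But (gold) is also a unit clause — contradiction.
Backtrack on fog: now try fog = false.
From the singleton clause (north), north = true.
But (!north) is also a unit clause — contradiction.
Neither fog = true nor fog = false works.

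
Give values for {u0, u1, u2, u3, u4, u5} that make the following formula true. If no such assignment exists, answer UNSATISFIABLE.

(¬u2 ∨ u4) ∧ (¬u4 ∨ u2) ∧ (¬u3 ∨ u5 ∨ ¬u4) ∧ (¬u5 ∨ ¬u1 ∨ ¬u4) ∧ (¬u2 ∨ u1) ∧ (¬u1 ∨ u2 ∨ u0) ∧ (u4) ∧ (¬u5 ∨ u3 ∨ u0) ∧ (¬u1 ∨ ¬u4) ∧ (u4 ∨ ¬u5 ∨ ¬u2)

(u4) alone gives u4 = True.
(u2) alone gives u2 = True.
(u1) alone gives u1 = True.
But (¬u1) is also a unit clause — contradiction.

UNSATISFIABLE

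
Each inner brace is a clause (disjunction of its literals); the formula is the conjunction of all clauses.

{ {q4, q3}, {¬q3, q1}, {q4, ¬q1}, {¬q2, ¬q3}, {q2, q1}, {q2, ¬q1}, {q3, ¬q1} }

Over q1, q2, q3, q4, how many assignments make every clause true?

There are 2^4 = 16 truth assignments over (q1, q2, q3, q4).
Check each against the 7 clauses (columns in the order q1, q2, q3, q4):
  F F F F  ✗ fails (q4 ∨ q3)
  F F F T  ✗ fails (q2 ∨ q1)
  F F T F  ✗ fails (¬q3 ∨ q1)
  F F T T  ✗ fails (¬q3 ∨ q1)
  F T F F  ✗ fails (q4 ∨ q3)
  F T F T  ✓ satisfies all
  F T T F  ✗ fails (¬q3 ∨ q1)
  F T T T  ✗ fails (¬q3 ∨ q1)
  T F F F  ✗ fails (q4 ∨ q3)
  T F F T  ✗ fails (q2 ∨ ¬q1)
  T F T F  ✗ fails (q4 ∨ ¬q1)
  T F T T  ✗ fails (q2 ∨ ¬q1)
  T T F F  ✗ fails (q4 ∨ q3)
  T T F T  ✗ fails (q3 ∨ ¬q1)
  T T T F  ✗ fails (q4 ∨ ¬q1)
  T T T T  ✗ fails (¬q2 ∨ ¬q3)
1 of the 16 rows is a model.

1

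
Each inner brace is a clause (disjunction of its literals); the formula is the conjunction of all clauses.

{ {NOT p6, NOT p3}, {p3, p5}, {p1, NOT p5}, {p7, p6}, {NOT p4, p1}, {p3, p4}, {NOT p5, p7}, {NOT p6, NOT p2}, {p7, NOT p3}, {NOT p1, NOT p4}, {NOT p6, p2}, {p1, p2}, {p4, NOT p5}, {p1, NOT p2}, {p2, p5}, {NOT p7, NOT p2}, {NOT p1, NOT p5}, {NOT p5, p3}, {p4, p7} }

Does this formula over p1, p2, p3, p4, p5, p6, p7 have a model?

No

Try p6 = false.
Unit clause (p7) forces p7 = true.
Unit clause (NOT p2) forces p2 = false.
Unit clause (p1) forces p1 = true.
Unit clause (NOT p4) forces p4 = false.
Unit clause (p3) forces p3 = true.
Unit clause (NOT p5) forces p5 = false.
But (p5) is also a unit clause — contradiction.
Undo p6 and try p6 = true.
Unit clause (NOT p3) forces p3 = false.
Unit clause (p5) forces p5 = true.
But (NOT p5) is also a unit clause — contradiction.
Both values of p6 lead to a conflict.
No assignment satisfies every clause.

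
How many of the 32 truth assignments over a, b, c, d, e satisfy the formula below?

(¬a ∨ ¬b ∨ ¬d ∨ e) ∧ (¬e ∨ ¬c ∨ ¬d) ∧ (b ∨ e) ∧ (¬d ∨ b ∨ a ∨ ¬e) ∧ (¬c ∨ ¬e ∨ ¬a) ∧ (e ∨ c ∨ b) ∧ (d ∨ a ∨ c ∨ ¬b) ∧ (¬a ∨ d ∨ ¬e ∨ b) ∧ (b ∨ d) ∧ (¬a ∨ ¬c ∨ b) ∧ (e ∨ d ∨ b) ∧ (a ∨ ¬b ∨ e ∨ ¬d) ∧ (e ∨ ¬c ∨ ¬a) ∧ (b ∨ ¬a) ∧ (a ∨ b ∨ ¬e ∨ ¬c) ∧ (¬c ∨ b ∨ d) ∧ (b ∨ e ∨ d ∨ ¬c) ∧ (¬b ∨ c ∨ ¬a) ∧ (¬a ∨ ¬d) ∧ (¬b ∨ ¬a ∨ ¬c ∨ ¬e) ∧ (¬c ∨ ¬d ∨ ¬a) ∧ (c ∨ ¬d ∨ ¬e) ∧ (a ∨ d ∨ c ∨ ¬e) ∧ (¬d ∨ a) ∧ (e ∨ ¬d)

2

There are 2^5 = 32 truth assignments over (a, b, c, d, e).
Split on e. With e = True, the clauses containing e are satisfied and ¬e drops from the rest; 1 of the 2^4 = 16 assignments to the other variables satisfy what remains.
With e = False, by the same count on the reduced clause set, 1 assignment works.
(One model: a=F, b=T, c=T, d=F, e=F.)
Total: 1 + 1 = 2.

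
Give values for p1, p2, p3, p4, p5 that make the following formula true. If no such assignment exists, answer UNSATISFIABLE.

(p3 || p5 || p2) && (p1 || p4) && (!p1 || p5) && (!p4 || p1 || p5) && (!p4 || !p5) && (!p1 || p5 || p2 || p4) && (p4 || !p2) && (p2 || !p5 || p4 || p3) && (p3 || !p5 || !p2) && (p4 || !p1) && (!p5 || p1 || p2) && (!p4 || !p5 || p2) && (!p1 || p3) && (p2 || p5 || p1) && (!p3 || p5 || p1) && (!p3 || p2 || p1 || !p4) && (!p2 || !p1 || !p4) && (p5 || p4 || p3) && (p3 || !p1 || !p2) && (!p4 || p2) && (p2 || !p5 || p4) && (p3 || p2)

Case p1 = true:
The clause (p5) is unit, so p5 = true.
The clause (!p4) is unit, so p4 = false.
That conflicts with the unit clause (p4).
Backtrack on p1: now try p1 = false.
The clause (p4) is unit, so p4 = true.
The clause (p5) is unit, so p5 = true.
That conflicts with the unit clause (!p5).
Either choice for p1 ends in contradiction.

UNSATISFIABLE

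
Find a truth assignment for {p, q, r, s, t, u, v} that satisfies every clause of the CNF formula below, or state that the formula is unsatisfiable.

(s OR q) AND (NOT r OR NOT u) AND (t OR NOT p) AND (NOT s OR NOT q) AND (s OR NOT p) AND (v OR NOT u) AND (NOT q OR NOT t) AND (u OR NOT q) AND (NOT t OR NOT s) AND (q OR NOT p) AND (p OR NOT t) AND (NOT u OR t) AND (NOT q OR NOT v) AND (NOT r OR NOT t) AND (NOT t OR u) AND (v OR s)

Branch on s: set s = true.
(NOT q) alone gives q = false.
(NOT t) alone gives t = false.
(NOT p) alone gives p = false.
(NOT u) alone gives u = false.
No clause remains; r, v are free.

p ↦ false, q ↦ false, r ↦ false, s ↦ true, t ↦ false, u ↦ false, v ↦ false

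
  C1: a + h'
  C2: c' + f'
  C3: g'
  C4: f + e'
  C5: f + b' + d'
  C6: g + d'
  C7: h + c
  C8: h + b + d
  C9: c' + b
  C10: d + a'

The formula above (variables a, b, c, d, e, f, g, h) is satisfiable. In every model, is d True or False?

False

Suppose d = 1.
The clause (g') is unit, so g = 0.
Now (g) is unsatisfied and unit — conflict.
So every satisfying assignment has d = False.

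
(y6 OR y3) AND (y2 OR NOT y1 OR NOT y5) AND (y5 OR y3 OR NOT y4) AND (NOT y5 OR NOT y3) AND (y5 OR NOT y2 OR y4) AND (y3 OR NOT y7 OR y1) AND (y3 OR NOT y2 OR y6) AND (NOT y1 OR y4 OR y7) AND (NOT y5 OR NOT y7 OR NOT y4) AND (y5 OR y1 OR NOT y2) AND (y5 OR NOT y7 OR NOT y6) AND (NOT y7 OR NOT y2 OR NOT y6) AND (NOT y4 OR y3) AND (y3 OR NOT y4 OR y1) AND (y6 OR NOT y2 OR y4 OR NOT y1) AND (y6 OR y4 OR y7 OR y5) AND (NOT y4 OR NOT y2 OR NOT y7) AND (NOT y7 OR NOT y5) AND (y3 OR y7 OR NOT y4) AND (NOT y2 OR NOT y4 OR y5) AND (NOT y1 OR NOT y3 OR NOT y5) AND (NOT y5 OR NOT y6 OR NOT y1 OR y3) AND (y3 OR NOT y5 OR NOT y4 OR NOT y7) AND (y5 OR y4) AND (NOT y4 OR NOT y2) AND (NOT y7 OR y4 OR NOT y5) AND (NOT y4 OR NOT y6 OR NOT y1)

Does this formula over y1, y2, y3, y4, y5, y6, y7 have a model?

Suppose y6 = false.
The clause (y3) is unit, so y3 = true.
The clause (NOT y5) is unit, so y5 = false.
The clause (y4) is unit, so y4 = true.
The clause (NOT y2) is unit, so y2 = false.
All clauses hold; y1, y7 can take either value.
A satisfying assignment: y1 ↦ true; y2 ↦ false; y3 ↦ true; y4 ↦ true; y5 ↦ false; y6 ↦ false; y7 ↦ false.

Satisfiable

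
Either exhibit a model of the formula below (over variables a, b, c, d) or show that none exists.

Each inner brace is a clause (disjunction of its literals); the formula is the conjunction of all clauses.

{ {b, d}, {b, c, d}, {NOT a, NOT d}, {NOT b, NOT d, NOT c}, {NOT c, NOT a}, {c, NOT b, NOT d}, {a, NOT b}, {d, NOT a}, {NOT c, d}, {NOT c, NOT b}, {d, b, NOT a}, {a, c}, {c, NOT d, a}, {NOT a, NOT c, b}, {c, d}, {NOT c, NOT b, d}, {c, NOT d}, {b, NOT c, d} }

Branch on b: set b = false.
From the singleton clause (d), d = true.
From the singleton clause (NOT a), a = false.
From the singleton clause (c), c = true.
This assignment satisfies each clause.

a: false,  b: false,  c: true,  d: true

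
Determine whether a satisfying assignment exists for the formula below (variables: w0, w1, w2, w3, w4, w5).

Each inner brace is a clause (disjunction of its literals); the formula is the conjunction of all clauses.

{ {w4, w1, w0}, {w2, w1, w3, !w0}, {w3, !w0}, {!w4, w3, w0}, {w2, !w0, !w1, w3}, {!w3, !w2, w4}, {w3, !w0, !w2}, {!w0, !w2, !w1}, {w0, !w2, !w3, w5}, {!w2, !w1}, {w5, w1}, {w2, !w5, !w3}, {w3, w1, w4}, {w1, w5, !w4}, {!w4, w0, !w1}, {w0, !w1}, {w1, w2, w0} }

Yes, satisfiable

Suppose w3 = true.
Suppose w2 = false.
From the singleton clause (!w5), w5 = false.
From the singleton clause (w1), w1 = true.
From the singleton clause (w0), w0 = true.
No clause remains; w4 is free.
A satisfying assignment: w0=true, w1=true, w2=false, w3=true, w4=false, w5=false.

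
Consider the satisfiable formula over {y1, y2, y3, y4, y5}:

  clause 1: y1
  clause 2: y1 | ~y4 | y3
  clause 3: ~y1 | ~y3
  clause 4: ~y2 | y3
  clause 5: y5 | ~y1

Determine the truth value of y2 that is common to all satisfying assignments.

Suppose y2 = 1.
(y1) alone gives y1 = 1.
(~y3) alone gives y3 = 0.
Now (y3) is unsatisfied and unit — conflict.
So every satisfying assignment has y2 = False.

False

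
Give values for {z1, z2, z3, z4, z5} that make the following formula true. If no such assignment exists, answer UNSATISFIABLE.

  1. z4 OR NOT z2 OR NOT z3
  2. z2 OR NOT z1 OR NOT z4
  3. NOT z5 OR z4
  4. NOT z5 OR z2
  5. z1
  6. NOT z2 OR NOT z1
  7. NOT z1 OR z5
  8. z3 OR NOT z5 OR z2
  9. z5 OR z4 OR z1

UNSATISFIABLE

Unit clause (z1) forces z1 = true.
Unit clause (NOT z2) forces z2 = false.
Unit clause (NOT z4) forces z4 = false.
Unit clause (NOT z5) forces z5 = false.
Now (z5) is unsatisfied and unit — conflict.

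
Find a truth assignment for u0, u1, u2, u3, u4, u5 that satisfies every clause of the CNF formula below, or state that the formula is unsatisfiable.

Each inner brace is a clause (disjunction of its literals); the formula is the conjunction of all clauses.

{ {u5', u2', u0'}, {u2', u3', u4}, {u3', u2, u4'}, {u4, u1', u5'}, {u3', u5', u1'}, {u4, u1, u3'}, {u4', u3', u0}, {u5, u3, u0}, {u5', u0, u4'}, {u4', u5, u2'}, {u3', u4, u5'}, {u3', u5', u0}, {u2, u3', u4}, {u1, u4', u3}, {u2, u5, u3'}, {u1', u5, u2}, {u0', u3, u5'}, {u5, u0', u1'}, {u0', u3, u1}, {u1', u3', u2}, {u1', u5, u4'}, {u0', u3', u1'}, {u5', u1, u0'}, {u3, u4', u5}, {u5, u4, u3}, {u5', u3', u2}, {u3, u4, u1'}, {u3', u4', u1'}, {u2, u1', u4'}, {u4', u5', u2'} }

Try u5 = 1.
Try u2 = 1.
(u0') alone gives u0 = 0.
(u4') alone gives u4 = 0.
(u3') alone gives u3 = 0.
(u1') alone gives u1 = 0.
This assignment satisfies each clause.

u0: 0; u1: 0; u2: 1; u3: 0; u4: 0; u5: 1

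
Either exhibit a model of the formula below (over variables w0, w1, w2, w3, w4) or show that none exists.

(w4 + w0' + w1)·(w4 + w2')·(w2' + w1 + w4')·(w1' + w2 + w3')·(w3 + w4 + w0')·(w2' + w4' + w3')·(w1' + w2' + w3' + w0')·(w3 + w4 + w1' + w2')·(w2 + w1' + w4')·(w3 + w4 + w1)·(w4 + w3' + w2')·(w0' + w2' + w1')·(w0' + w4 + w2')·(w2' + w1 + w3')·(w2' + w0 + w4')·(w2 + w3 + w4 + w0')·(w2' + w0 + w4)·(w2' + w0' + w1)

Try w4 = 1.
Try w2 = 0.
(w1') alone gives w1 = 0.
All clauses hold; w0, w3 can take either value.

w0 ↦ 0, w1 ↦ 0, w2 ↦ 0, w3 ↦ 1, w4 ↦ 1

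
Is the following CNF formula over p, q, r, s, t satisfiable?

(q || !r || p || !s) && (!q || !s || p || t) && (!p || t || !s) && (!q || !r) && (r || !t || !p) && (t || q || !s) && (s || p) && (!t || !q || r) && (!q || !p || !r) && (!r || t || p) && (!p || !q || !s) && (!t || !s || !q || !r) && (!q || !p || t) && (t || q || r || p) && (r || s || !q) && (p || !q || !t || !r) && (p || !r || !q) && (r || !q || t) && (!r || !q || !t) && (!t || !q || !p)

Yes, satisfiable

Case q = false:
Case t = false:
From the singleton clause (!s), s = false.
From the singleton clause (p), p = true.
No clause remains; r is free.
A satisfying assignment: p: true; q: false; r: false; s: false; t: false.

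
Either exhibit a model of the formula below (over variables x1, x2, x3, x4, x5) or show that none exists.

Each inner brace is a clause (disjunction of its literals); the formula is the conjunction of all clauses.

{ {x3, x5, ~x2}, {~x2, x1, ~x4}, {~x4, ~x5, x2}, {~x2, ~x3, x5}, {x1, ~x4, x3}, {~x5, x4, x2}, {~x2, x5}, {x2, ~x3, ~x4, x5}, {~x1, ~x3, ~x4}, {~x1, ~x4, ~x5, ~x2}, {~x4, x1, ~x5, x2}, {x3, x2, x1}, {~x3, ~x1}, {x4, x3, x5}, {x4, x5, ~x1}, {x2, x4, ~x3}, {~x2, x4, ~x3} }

Case x2 = 1:
(x5) alone gives x5 = 1.
Case x1 = 0:
(~x4) alone gives x4 = 0.
(~x3) alone gives x3 = 0.
Every clause now holds.

x1=0; x2=1; x3=0; x4=0; x5=1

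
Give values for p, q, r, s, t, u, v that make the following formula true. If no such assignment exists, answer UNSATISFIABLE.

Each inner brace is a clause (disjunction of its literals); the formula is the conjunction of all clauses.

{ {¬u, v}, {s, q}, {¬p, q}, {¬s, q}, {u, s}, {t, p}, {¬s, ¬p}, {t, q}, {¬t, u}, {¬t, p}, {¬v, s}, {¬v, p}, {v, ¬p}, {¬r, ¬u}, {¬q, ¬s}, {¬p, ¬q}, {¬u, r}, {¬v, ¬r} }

UNSATISFIABLE

Suppose u = False.
The clause (s) is unit, so s = True.
The clause (q) is unit, so q = True.
But (¬q) is also a unit clause — contradiction.
Backtrack on u: now try u = True.
The clause (v) is unit, so v = True.
The clause (s) is unit, so s = True.
The clause (q) is unit, so q = True.
But (¬q) is also a unit clause — contradiction.
Both values of u lead to a conflict.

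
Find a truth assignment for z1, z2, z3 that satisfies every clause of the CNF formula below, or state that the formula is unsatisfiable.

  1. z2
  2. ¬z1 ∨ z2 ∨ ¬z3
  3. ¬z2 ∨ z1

From the singleton clause (z2), z2 = True.
From the singleton clause (z1), z1 = True.
No clause remains; z3 is free.

z1 ↦ True; z2 ↦ True; z3 ↦ False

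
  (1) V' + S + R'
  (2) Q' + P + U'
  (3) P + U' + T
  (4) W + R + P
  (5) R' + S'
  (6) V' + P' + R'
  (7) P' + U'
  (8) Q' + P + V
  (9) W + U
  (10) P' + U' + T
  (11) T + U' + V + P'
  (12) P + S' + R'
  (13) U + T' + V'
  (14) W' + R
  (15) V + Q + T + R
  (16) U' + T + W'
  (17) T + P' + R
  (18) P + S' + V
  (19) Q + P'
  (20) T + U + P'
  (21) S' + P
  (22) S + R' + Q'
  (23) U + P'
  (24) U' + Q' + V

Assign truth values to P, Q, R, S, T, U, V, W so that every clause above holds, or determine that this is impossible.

P ↦ 0, Q ↦ 0, R ↦ 1, S ↦ 0, T ↦ 1, U ↦ 1, V ↦ 0, W ↦ 1

Suppose R = 1.
From the singleton clause (S'), S = 0.
From the singleton clause (V'), V = 0.
From the singleton clause (Q'), Q = 0.
From the singleton clause (P'), P = 0.
Suppose U = 1.
From the singleton clause (T), T = 1.
Every clause is now satisfied; W is unconstrained.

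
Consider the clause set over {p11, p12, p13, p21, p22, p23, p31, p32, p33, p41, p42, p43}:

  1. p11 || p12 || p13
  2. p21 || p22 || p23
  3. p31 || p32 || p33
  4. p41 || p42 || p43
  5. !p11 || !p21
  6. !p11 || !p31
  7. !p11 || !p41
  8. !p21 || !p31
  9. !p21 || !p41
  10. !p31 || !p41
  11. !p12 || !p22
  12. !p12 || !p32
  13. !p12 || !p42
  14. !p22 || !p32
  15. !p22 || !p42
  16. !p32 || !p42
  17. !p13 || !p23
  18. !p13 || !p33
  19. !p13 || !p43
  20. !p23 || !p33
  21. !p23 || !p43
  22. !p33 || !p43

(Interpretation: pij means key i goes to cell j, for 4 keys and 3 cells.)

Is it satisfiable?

Suppose p11 = false.
Suppose p12 = true.
The clause (!p22) is unit, so p22 = false.
The clause (!p32) is unit, so p32 = false.
The clause (!p42) is unit, so p42 = false.
Suppose p21 = true.
The clause (!p31) is unit, so p31 = false.
The clause (p33) is unit, so p33 = true.
The clause (!p41) is unit, so p41 = false.
The clause (p43) is unit, so p43 = true.
That conflicts with the unit clause (!p43).
Backtrack on p21: now try p21 = false.
The clause (p23) is unit, so p23 = true.
The clause (!p13) is unit, so p13 = false.
The clause (!p33) is unit, so p33 = false.
The clause (p31) is unit, so p31 = true.
The clause (!p41) is unit, so p41 = false.
The clause (p43) is unit, so p43 = true.
That conflicts with the unit clause (!p43).
Either choice for p21 ends in contradiction.
Backtrack on p12: now try p12 = false.
The clause (p13) is unit, so p13 = true.
The clause (!p23) is unit, so p23 = false.
The clause (!p33) is unit, so p33 = false.
The clause (!p43) is unit, so p43 = false.
Suppose p21 = true.
The clause (!p31) is unit, so p31 = false.
The clause (p32) is unit, so p32 = true.
The clause (!p41) is unit, so p41 = false.
The clause (p42) is unit, so p42 = true.
That conflicts with the unit clause (!p42).
Backtrack on p21: now try p21 = false.
The clause (p22) is unit, so p22 = true.
The clause (!p32) is unit, so p32 = false.
The clause (p31) is unit, so p31 = true.
The clause (!p41) is unit, so p41 = false.
The clause (p42) is unit, so p42 = true.
That conflicts with the unit clause (!p42).
Either choice for p21 ends in contradiction.
Either choice for p12 ends in contradiction.
Backtrack on p11: now try p11 = true.
The clause (!p21) is unit, so p21 = false.
The clause (!p31) is unit, so p31 = false.
The clause (!p41) is unit, so p41 = false.
Suppose p22 = true.
The clause (!p12) is unit, so p12 = false.
The clause (!p32) is unit, so p32 = false.
The clause (p33) is unit, so p33 = true.
The clause (!p42) is unit, so p42 = false.
The clause (p43) is unit, so p43 = true.
That conflicts with the unit clause (!p43).
Backtrack on p22: now try p22 = false.
The clause (p23) is unit, so p23 = true.
The clause (!p13) is unit, so p13 = false.
The clause (!p33) is unit, so p33 = false.
The clause (p32) is unit, so p32 = true.
The clause (!p12) is unit, so p12 = false.
The clause (!p42) is unit, so p42 = false.
The clause (p43) is unit, so p43 = true.
That conflicts with the unit clause (!p43).
Either choice for p22 ends in contradiction.
Either choice for p11 ends in contradiction.
No assignment satisfies every clause.

Unsatisfiable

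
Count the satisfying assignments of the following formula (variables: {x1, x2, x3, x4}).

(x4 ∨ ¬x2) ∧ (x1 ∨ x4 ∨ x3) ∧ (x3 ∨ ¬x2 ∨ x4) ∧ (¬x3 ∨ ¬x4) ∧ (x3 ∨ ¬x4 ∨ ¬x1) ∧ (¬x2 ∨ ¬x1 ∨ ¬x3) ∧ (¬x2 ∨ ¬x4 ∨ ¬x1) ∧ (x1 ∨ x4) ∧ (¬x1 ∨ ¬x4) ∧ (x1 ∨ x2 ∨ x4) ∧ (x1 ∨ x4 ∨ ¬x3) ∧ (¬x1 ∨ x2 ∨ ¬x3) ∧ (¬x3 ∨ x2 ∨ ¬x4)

There are 2^4 = 16 truth assignments over (x1, x2, x3, x4).
Check each against the 13 clauses (columns in the order x1, x2, x3, x4):
  F F F F  ✗ fails (x1 ∨ x4 ∨ x3)
  F F F T  ✓ satisfies all
  F F T F  ✗ fails (x1 ∨ x4)
  F F T T  ✗ fails (¬x3 ∨ ¬x4)
  F T F F  ✗ fails (x4 ∨ ¬x2)
  F T F T  ✓ satisfies all
  F T T F  ✗ fails (x4 ∨ ¬x2)
  F T T T  ✗ fails (¬x3 ∨ ¬x4)
  T F F F  ✓ satisfies all
  T F F T  ✗ fails (x3 ∨ ¬x4 ∨ ¬x1)
  T F T F  ✗ fails (¬x1 ∨ x2 ∨ ¬x3)
  T F T T  ✗ fails (¬x3 ∨ ¬x4)
  T T F F  ✗ fails (x4 ∨ ¬x2)
  T T F T  ✗ fails (x3 ∨ ¬x4 ∨ ¬x1)
  T T T F  ✗ fails (x4 ∨ ¬x2)
  T T T T  ✗ fails (¬x3 ∨ ¬x4)
3 of the 16 rows are models.

3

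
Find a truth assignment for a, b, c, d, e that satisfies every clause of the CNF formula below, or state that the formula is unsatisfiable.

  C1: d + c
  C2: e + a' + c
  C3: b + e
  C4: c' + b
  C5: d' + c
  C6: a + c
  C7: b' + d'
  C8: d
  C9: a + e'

UNSATISFIABLE

The clause (d) is unit, so d = 1.
The clause (c) is unit, so c = 1.
The clause (b) is unit, so b = 1.
But (b') is also a unit clause — contradiction.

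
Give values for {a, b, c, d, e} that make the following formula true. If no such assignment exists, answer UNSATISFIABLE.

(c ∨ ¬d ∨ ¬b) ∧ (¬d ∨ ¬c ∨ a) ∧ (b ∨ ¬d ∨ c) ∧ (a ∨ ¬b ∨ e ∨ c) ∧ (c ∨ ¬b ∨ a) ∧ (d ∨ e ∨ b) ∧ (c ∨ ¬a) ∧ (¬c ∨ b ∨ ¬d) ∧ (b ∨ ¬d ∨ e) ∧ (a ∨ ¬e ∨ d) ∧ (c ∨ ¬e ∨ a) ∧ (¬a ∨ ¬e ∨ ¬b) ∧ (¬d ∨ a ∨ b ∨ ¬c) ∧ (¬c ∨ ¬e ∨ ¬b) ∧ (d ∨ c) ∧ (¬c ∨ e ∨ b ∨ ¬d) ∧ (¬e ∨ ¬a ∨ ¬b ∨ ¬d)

Branch on c: set c = True.
Branch on d: set d = False.
Branch on e: set e = False.
(b) alone gives b = True.
Every clause is now satisfied; a is unconstrained.

a=True; b=True; c=True; d=False; e=False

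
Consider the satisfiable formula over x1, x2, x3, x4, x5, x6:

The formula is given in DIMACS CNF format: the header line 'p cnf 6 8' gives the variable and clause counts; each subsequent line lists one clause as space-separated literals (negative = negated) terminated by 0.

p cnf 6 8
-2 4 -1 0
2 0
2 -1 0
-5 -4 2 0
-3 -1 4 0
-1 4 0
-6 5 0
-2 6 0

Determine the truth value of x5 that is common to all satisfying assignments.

Suppose x5 = False.
From the singleton clause (x2), x2 = True.
From the singleton clause (¬x6), x6 = False.
Now (x6) is unsatisfied and unit — conflict.
So every satisfying assignment has x5 = True.

True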